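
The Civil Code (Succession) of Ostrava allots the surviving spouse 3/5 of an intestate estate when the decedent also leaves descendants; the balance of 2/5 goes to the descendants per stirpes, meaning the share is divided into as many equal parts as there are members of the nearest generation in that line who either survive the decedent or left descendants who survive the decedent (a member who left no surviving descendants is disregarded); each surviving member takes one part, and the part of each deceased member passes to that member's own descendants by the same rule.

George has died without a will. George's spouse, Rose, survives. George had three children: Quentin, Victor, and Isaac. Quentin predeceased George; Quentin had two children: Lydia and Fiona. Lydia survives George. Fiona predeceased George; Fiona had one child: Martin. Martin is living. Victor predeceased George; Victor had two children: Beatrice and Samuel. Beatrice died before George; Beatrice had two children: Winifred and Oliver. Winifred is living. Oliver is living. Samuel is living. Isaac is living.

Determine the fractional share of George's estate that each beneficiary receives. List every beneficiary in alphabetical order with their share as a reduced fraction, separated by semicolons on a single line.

Rose, as surviving spouse, takes 3/5.
The remaining 2/5 passes to George's descendants per stirpes.
The 2/5 is divided into 3 equal shares of 2/15 among Quentin, Victor, Isaac.
Quentin predeceased; the 2/15 allotted to Quentin's branch passes to Quentin's issue by representation.
The 2/15 is divided into 2 equal shares of 1/15 among Lydia, Fiona.
Lydia is living and takes 1/15.
Fiona predeceased; the 1/15 allotted to Fiona's branch passes to Fiona's issue by representation.
Martin is the sole taker at this level and receives the full 1/15.
Victor predeceased; the 2/15 allotted to Victor's branch passes to Victor's issue by representation.
The 2/15 is divided into 2 equal shares of 1/15 among Beatrice, Samuel.
Beatrice predeceased; the 1/15 allotted to Beatrice's branch passes to Beatrice's issue by representation.
The 1/15 is divided into 2 equal shares of 1/30 among Winifred, Oliver.
Winifred is living and takes 1/30.
Oliver is living and takes 1/30.
Samuel is living and takes 1/15.
Isaac is living and takes 2/15.

Isaac 2/15; Lydia 1/15; Martin 1/15; Oliver 1/30; Rose 3/5; Samuel 1/15; Winifred 1/30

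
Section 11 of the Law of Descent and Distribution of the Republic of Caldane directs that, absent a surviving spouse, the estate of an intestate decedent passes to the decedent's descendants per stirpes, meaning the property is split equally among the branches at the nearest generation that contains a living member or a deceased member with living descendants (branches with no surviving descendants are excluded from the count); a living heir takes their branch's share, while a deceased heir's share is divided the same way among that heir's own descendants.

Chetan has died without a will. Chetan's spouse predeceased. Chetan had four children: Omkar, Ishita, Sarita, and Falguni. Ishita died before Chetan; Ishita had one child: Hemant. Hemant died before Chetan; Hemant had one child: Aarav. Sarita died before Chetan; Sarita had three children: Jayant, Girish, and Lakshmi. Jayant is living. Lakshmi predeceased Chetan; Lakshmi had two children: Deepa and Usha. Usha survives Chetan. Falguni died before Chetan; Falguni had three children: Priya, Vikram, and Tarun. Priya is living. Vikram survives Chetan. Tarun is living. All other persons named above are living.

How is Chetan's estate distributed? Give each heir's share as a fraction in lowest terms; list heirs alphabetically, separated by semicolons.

Aarav 1/4; Deepa 1/24; Girish 1/12; Jayant 1/12; Omkar 1/4; Priya 1/12; Tarun 1/12; Usha 1/24; Vikram 1/12

There is no surviving spouse, so the entire estate passes to Chetan's descendants per stirpes.
The estate is divided into 4 equal shares of 1/4 among Omkar, Ishita, Sarita, Falguni.
Omkar is living and takes 1/4.
Ishita predeceased; the 1/4 allotted to Ishita's branch passes to Ishita's issue by representation.
Hemant's line is the sole branch at this level, so the full 1/4 passes to Hemant's issue by representation.
Aarav is the sole taker at this level and receives the full 1/4.
Sarita predeceased; the 1/4 allotted to Sarita's branch passes to Sarita's issue by representation.
The 1/4 is divided into 3 equal shares of 1/12 among Jayant, Girish, Lakshmi.
Jayant is living and takes 1/12.
Girish is living and takes 1/12.
Lakshmi predeceased; the 1/12 allotted to Lakshmi's branch passes to Lakshmi's issue by representation.
The 1/12 is divided into 2 equal shares of 1/24 among Deepa, Usha.
Deepa is living and takes 1/24.
Usha is living and takes 1/24.
Falguni predeceased; the 1/4 allotted to Falguni's branch passes to Falguni's issue by representation.
The 1/4 is divided into 3 equal shares of 1/12 among Priya, Vikram, Tarun.
Priya is living and takes 1/12.
Vikram is living and takes 1/12.
Tarun is living and takes 1/12.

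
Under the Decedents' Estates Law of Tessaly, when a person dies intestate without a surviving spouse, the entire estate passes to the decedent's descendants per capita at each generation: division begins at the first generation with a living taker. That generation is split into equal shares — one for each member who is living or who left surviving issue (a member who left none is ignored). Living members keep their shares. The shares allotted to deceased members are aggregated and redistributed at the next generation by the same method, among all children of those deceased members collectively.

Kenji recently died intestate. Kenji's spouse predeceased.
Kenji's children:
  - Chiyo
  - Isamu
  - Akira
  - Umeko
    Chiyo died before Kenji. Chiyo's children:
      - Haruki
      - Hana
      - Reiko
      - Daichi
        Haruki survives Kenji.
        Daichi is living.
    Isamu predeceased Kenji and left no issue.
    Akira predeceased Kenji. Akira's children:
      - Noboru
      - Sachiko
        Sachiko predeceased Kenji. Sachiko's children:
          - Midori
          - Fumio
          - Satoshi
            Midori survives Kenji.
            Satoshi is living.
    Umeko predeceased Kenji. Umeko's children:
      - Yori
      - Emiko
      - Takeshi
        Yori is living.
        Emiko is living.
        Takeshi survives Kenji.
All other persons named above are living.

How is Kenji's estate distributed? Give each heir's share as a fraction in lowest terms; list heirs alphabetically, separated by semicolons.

There is no surviving spouse, so the entire estate passes to Kenji's descendants per capita at each generation.
No one at generation 1 (Chiyo, Akira, Umeko) is living; moving to the next generation.
At generation 2 (Haruki, Hana, Reiko, Daichi, Noboru, Sachiko, Yori, Emiko, Takeshi) there are 9 shares of (1)/9 = 1/9 each.
Living: Haruki, Hana, Reiko, Daichi, Noboru, Yori, Emiko, and Takeshi — each takes 1/9.
Deceased: Sachiko. That 1/9 share is carried to generation 3.
At generation 3 (Midori, Fumio, Satoshi) there are 3 shares of (1/9)/3 = 1/27 each.
Living: Midori, Fumio, and Satoshi — each takes 1/27.

Daichi 1/9; Emiko 1/9; Fumio 1/27; Hana 1/9; Haruki 1/9; Midori 1/27; Noboru 1/9; Reiko 1/9; Satoshi 1/27; Takeshi 1/9; Yori 1/9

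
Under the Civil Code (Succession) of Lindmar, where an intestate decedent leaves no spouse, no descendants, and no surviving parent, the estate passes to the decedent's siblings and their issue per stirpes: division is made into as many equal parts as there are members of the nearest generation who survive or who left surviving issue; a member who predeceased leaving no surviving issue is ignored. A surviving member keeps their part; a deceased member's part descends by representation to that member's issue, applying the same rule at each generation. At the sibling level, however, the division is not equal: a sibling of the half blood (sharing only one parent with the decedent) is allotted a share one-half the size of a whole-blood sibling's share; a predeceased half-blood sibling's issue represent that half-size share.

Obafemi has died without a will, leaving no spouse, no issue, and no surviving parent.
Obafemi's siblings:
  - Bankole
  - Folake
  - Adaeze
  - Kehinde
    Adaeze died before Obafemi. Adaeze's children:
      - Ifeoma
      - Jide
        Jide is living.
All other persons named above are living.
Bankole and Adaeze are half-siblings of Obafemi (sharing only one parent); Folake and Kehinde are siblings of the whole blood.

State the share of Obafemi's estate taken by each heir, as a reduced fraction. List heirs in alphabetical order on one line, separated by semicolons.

No spouse, descendants, or parent survives, so the estate passes to Obafemi's siblings per stirpes.
Half-blood siblings count for one-half the weight of whole-blood siblings at the initial division.
Dividing 1 in proportion to weights (total weight 3): Bankole (weight 1/2) → 1/6; Folake (weight 1) → 1/3; Adaeze (weight 1/2) → 1/6; Kehinde (weight 1) → 1/3.
Bankole is living and takes 1/6.
Folake is living and takes 1/3.
Adaeze predeceased; the 1/6 allotted to Adaeze's branch passes to Adaeze's issue by representation.
The 1/6 is divided into 2 equal shares of 1/12 among Ifeoma, Jide.
Ifeoma is living and takes 1/12.
Jide is living and takes 1/12.
Kehinde is living and takes 1/3.

Bankole 1/6; Folake 1/3; Ifeoma 1/12; Jide 1/12; Kehinde 1/3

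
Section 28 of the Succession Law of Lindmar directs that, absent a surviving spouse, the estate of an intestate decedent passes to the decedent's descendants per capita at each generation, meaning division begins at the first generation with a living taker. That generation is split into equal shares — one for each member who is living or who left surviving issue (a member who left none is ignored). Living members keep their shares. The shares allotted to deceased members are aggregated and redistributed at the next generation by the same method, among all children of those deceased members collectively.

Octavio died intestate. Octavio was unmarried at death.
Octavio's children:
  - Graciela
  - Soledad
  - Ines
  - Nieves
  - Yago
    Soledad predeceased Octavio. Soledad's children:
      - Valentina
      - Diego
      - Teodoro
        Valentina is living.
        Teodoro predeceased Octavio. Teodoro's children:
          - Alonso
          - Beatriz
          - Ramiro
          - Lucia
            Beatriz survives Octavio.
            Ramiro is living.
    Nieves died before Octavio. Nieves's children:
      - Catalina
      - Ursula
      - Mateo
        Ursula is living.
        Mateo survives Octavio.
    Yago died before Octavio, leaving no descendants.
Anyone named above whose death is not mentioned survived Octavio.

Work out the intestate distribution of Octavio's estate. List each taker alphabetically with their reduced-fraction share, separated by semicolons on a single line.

There is no surviving spouse, so the entire estate passes to Octavio's descendants per capita at each generation.
At generation 1 (Graciela, Soledad, Ines, Nieves) there are 4 shares of (1)/4 = 1/4 each.
Living: Graciela and Ines — each takes 1/4.
Deceased: Soledad and Nieves. Their combined 1/2 is pooled and carried to generation 2.
At generation 2 (Valentina, Diego, Teodoro, Catalina, Ursula, Mateo) there are 6 shares of (1/2)/6 = 1/12 each.
Living: Valentina, Diego, Catalina, Ursula, and Mateo — each takes 1/12.
Deceased: Teodoro. That 1/12 share is carried to generation 3.
At generation 3 (Alonso, Beatriz, Ramiro, Lucia) there are 4 shares of (1/12)/4 = 1/48 each.
Living: Alonso, Beatriz, Ramiro, and Lucia — each takes 1/48.

Alonso 1/48; Beatriz 1/48; Catalina 1/12; Diego 1/12; Graciela 1/4; Ines 1/4; Lucia 1/48; Mateo 1/12; Ramiro 1/48; Ursula 1/12; Valentina 1/12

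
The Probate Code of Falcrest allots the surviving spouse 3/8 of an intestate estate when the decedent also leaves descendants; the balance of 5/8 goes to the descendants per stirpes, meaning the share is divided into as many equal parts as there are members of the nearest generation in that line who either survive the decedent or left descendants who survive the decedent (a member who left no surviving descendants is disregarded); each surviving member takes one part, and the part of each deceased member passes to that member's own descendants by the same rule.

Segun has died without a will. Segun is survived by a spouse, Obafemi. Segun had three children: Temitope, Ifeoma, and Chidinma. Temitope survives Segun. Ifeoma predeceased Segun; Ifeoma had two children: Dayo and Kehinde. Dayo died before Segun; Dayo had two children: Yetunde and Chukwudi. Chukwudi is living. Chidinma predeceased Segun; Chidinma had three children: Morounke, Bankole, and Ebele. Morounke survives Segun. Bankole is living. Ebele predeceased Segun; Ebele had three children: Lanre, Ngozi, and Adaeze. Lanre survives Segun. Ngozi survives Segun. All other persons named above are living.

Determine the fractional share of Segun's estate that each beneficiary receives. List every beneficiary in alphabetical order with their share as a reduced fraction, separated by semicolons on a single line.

Adaeze 5/216; Bankole 5/72; Chukwudi 5/96; Kehinde 5/48; Lanre 5/216; Morounke 5/72; Ngozi 5/216; Obafemi 3/8; Temitope 5/24; Yetunde 5/96

Obafemi, as surviving spouse, takes 3/8.
The remaining 5/8 passes to Segun's descendants per stirpes.
The 5/8 is divided into 3 equal shares of 5/24 among Temitope, Ifeoma, Chidinma.
Temitope is living and takes 5/24.
Ifeoma predeceased; the 5/24 allotted to Ifeoma's branch passes to Ifeoma's issue by representation.
The 5/24 is divided into 2 equal shares of 5/48 among Dayo, Kehinde.
Dayo predeceased; the 5/48 allotted to Dayo's branch passes to Dayo's issue by representation.
The 5/48 is divided into 2 equal shares of 5/96 among Yetunde, Chukwudi.
Yetunde is living and takes 5/96.
Chukwudi is living and takes 5/96.
Kehinde is living and takes 5/48.
Chidinma predeceased; the 5/24 allotted to Chidinma's branch passes to Chidinma's issue by representation.
The 5/24 is divided into 3 equal shares of 5/72 among Morounke, Bankole, Ebele.
Morounke is living and takes 5/72.
Bankole is living and takes 5/72.
Ebele predeceased; the 5/72 allotted to Ebele's branch passes to Ebele's issue by representation.
The 5/72 is divided into 3 equal shares of 5/216 among Lanre, Ngozi, Adaeze.
Lanre is living and takes 5/216.
Ngozi is living and takes 5/216.
Adaeze is living and takes 5/216.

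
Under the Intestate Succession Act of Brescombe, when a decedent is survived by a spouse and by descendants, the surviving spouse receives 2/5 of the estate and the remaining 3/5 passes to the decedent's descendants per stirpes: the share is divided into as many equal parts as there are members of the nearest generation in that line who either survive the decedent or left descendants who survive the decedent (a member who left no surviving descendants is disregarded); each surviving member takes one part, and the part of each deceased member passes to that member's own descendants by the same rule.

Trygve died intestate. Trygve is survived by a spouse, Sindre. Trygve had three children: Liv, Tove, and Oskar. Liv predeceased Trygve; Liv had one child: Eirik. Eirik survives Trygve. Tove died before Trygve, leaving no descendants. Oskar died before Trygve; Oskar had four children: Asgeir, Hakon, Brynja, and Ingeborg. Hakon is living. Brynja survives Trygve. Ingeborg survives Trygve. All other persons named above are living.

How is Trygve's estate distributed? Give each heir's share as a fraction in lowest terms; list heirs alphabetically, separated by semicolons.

Sindre, as surviving spouse, takes 2/5.
The remaining 3/5 passes to Trygve's descendants per stirpes.
Tove left no surviving issue, so that branch lapses and is disregarded.
The 3/5 is divided into 2 equal shares of 3/10 among Liv, Oskar.
Liv predeceased; the 3/10 allotted to Liv's branch passes to Liv's issue by representation.
Eirik is the sole taker at this level and receives the full 3/10.
Oskar predeceased; the 3/10 allotted to Oskar's branch passes to Oskar's issue by representation.
The 3/10 is divided into 4 equal shares of 3/40 among Asgeir, Hakon, Brynja, Ingeborg.
Asgeir is living and takes 3/40.
Hakon is living and takes 3/40.
Brynja is living and takes 3/40.
Ingeborg is living and takes 3/40.

Asgeir 3/40; Brynja 3/40; Eirik 3/10; Hakon 3/40; Ingeborg 3/40; Sindre 2/5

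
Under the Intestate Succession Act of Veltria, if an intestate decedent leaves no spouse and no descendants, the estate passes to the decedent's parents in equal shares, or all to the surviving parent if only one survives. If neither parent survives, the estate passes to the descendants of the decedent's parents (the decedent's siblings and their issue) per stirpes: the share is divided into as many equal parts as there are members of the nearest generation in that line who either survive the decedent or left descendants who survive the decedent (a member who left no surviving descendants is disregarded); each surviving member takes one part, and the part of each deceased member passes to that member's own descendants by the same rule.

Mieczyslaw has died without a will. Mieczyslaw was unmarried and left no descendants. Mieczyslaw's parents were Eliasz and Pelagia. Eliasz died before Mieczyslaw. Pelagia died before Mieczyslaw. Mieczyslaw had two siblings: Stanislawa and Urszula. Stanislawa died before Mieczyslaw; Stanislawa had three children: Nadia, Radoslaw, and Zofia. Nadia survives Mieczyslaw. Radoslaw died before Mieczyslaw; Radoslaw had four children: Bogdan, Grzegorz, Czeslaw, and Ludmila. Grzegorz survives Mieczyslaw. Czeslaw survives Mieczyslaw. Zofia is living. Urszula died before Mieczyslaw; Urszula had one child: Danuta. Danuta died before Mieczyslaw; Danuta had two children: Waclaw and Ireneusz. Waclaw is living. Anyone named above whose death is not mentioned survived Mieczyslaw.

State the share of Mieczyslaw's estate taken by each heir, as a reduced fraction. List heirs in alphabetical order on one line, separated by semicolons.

Bogdan 1/24; Czeslaw 1/24; Grzegorz 1/24; Ireneusz 1/4; Ludmila 1/24; Nadia 1/6; Waclaw 1/4; Zofia 1/6

Neither parent survives and there are no descendants, so the estate passes to Mieczyslaw's siblings and their issue per stirpes.
The estate is divided into 2 equal shares of 1/2 among Stanislawa, Urszula.
Stanislawa predeceased; the 1/2 allotted to Stanislawa's branch passes to Stanislawa's issue by representation.
The 1/2 is divided into 3 equal shares of 1/6 among Nadia, Radoslaw, Zofia.
Nadia is living and takes 1/6.
Radoslaw predeceased; the 1/6 allotted to Radoslaw's branch passes to Radoslaw's issue by representation.
The 1/6 is divided into 4 equal shares of 1/24 among Bogdan, Grzegorz, Czeslaw, Ludmila.
Bogdan is living and takes 1/24.
Grzegorz is living and takes 1/24.
Czeslaw is living and takes 1/24.
Ludmila is living and takes 1/24.
Zofia is living and takes 1/6.
Urszula predeceased; the 1/2 allotted to Urszula's branch passes to Urszula's issue by representation.
Danuta's line is the sole branch at this level, so the full 1/2 passes to Danuta's issue by representation.
The 1/2 is divided into 2 equal shares of 1/4 among Waclaw, Ireneusz.
Waclaw is living and takes 1/4.
Ireneusz is living and takes 1/4.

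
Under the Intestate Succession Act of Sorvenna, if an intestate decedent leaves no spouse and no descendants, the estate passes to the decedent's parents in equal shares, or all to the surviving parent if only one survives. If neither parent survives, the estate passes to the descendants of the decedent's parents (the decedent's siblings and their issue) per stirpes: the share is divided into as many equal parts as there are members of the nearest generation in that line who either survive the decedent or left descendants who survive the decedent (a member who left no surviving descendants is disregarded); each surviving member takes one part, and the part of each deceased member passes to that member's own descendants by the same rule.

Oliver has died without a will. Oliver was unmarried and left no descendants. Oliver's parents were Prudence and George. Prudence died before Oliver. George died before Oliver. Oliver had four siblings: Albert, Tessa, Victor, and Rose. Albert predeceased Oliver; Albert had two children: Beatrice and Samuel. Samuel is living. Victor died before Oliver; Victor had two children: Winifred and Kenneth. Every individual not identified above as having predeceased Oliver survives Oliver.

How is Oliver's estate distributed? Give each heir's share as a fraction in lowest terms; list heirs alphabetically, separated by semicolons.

Beatrice 1/8; Kenneth 1/8; Rose 1/4; Samuel 1/8; Tessa 1/4; Winifred 1/8

Neither parent survives and there are no descendants, so the estate passes to Oliver's siblings and their issue per stirpes.
The estate is divided into 4 equal shares of 1/4 among Albert, Tessa, Victor, Rose.
Albert predeceased; the 1/4 allotted to Albert's branch passes to Albert's issue by representation.
The 1/4 is divided into 2 equal shares of 1/8 among Beatrice, Samuel.
Beatrice is living and takes 1/8.
Samuel is living and takes 1/8.
Tessa is living and takes 1/4.
Victor predeceased; the 1/4 allotted to Victor's branch passes to Victor's issue by representation.
The 1/4 is divided into 2 equal shares of 1/8 among Winifred, Kenneth.
Winifred is living and takes 1/8.
Kenneth is living and takes 1/8.
Rose is living and takes 1/4.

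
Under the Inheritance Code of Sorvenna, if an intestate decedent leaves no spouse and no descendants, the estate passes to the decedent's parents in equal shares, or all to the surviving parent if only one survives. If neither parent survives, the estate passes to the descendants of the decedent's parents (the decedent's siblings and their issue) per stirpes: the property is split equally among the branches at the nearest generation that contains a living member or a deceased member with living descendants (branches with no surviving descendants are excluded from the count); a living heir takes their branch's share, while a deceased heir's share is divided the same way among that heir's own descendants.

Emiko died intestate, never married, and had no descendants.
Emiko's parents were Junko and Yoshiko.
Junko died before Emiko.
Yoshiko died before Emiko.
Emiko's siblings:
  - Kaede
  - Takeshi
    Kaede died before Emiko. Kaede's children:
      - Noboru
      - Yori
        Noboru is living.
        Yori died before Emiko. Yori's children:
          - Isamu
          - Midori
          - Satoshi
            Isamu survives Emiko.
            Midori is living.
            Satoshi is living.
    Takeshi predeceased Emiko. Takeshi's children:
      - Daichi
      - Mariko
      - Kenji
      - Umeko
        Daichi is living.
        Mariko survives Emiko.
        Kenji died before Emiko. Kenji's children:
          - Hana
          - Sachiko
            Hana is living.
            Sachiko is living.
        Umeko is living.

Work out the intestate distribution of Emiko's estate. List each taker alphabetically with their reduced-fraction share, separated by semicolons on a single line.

Neither parent survives and there are no descendants, so the estate passes to Emiko's siblings and their issue per stirpes.
The estate is divided into 2 equal shares of 1/2 among Kaede, Takeshi.
Kaede predeceased; the 1/2 allotted to Kaede's branch passes to Kaede's issue by representation.
The 1/2 is divided into 2 equal shares of 1/4 among Noboru, Yori.
Noboru is living and takes 1/4.
Yori predeceased; the 1/4 allotted to Yori's branch passes to Yori's issue by representation.
The 1/4 is divided into 3 equal shares of 1/12 among Isamu, Midori, Satoshi.
Isamu is living and takes 1/12.
Midori is living and takes 1/12.
Satoshi is living and takes 1/12.
Takeshi predeceased; the 1/2 allotted to Takeshi's branch passes to Takeshi's issue by representation.
The 1/2 is divided into 4 equal shares of 1/8 among Daichi, Mariko, Kenji, Umeko.
Daichi is living and takes 1/8.
Mariko is living and takes 1/8.
Kenji predeceased; the 1/8 allotted to Kenji's branch passes to Kenji's issue by representation.
The 1/8 is divided into 2 equal shares of 1/16 among Hana, Sachiko.
Hana is living and takes 1/16.
Sachiko is living and takes 1/16.
Umeko is living and takes 1/8.

Daichi 1/8; Hana 1/16; Isamu 1/12; Mariko 1/8; Midori 1/12; Noboru 1/4; Sachiko 1/16; Satoshi 1/12; Umeko 1/8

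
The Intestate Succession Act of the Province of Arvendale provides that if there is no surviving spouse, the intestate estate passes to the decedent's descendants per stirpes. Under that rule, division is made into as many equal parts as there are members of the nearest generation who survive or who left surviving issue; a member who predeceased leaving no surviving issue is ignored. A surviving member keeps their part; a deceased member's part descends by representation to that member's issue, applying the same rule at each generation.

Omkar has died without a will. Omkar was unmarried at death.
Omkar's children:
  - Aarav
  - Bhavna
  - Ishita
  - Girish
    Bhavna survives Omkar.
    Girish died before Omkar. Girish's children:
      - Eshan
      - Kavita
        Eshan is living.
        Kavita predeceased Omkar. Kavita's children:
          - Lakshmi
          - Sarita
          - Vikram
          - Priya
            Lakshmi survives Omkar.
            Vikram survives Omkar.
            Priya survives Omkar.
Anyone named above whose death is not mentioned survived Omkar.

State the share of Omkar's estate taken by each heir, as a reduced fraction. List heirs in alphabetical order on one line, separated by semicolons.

There is no surviving spouse, so the entire estate passes to Omkar's descendants per stirpes.
The estate is divided into 4 equal shares of 1/4 among Aarav, Bhavna, Ishita, Girish.
Aarav is living and takes 1/4.
Bhavna is living and takes 1/4.
Ishita is living and takes 1/4.
Girish predeceased; the 1/4 allotted to Girish's branch passes to Girish's issue by representation.
The 1/4 is divided into 2 equal shares of 1/8 among Eshan, Kavita.
Eshan is living and takes 1/8.
Kavita predeceased; the 1/8 allotted to Kavita's branch passes to Kavita's issue by representation.
The 1/8 is divided into 4 equal shares of 1/32 among Lakshmi, Sarita, Vikram, Priya.
Lakshmi is living and takes 1/32.
Sarita is living and takes 1/32.
Vikram is living and takes 1/32.
Priya is living and takes 1/32.

Aarav 1/4; Bhavna 1/4; Eshan 1/8; Ishita 1/4; Lakshmi 1/32; Priya 1/32; Sarita 1/32; Vikram 1/32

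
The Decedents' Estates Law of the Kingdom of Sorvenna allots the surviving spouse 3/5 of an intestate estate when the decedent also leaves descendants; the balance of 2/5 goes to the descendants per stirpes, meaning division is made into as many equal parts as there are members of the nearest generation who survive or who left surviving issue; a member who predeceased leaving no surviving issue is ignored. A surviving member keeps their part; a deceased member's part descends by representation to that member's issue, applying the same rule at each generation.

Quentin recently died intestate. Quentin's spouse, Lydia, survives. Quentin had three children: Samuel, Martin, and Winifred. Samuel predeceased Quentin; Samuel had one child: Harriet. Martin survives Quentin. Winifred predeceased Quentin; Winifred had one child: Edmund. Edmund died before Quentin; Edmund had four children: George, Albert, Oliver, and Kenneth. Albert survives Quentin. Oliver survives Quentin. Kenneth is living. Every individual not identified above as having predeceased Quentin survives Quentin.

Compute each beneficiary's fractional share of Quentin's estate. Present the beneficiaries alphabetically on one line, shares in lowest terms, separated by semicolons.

Albert 1/30; George 1/30; Harriet 2/15; Kenneth 1/30; Lydia 3/5; Martin 2/15; Oliver 1/30

Lydia, as surviving spouse, takes 3/5.
The remaining 2/5 passes to Quentin's descendants per stirpes.
The 2/5 is divided into 3 equal shares of 2/15 among Samuel, Martin, Winifred.
Samuel predeceased; the 2/15 allotted to Samuel's branch passes to Samuel's issue by representation.
Harriet is the sole taker at this level and receives the full 2/15.
Martin is living and takes 2/15.
Winifred predeceased; the 2/15 allotted to Winifred's branch passes to Winifred's issue by representation.
Edmund's line is the sole branch at this level, so the full 2/15 passes to Edmund's issue by representation.
The 2/15 is divided into 4 equal shares of 1/30 among George, Albert, Oliver, Kenneth.
George is living and takes 1/30.
Albert is living and takes 1/30.
Oliver is living and takes 1/30.
Kenneth is living and takes 1/30.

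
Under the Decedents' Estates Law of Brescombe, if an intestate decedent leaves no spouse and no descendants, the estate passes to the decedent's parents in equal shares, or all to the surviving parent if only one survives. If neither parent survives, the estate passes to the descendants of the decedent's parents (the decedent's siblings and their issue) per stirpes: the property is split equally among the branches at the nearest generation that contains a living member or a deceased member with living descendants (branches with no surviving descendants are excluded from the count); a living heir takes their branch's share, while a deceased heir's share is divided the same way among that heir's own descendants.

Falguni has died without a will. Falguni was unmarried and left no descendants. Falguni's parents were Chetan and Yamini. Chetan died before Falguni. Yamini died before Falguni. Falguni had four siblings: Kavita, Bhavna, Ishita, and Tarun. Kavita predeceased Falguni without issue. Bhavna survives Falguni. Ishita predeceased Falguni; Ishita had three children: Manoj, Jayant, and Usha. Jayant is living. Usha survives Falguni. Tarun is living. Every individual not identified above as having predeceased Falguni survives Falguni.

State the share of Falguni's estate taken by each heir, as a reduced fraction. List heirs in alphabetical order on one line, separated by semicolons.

Bhavna 1/3; Jayant 1/9; Manoj 1/9; Tarun 1/3; Usha 1/9

Neither parent survives and there are no descendants, so the estate passes to Falguni's siblings and their issue per stirpes.
Kavita left no surviving issue, so that branch lapses and is disregarded.
The estate is divided into 3 equal shares of 1/3 among Bhavna, Ishita, Tarun.
Bhavna is living and takes 1/3.
Ishita predeceased; the 1/3 allotted to Ishita's branch passes to Ishita's issue by representation.
The 1/3 is divided into 3 equal shares of 1/9 among Manoj, Jayant, Usha.
Manoj is living and takes 1/9.
Jayant is living and takes 1/9.
Usha is living and takes 1/9.
Tarun is living and takes 1/3.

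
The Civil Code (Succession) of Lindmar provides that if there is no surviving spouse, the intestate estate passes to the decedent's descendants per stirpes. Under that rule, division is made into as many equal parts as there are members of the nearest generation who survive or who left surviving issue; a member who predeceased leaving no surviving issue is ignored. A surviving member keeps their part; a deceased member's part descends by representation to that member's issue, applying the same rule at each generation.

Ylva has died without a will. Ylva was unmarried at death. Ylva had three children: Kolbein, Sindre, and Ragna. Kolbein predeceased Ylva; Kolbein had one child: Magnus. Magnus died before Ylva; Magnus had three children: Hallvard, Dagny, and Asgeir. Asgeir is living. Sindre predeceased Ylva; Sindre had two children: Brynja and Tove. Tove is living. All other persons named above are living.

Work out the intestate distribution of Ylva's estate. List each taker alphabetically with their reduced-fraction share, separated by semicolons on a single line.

Asgeir 1/9; Brynja 1/6; Dagny 1/9; Hallvard 1/9; Ragna 1/3; Tove 1/6

There is no surviving spouse, so the entire estate passes to Ylva's descendants per stirpes.
The estate is divided into 3 equal shares of 1/3 among Kolbein, Sindre, Ragna.
Kolbein predeceased; the 1/3 allotted to Kolbein's branch passes to Kolbein's issue by representation.
Magnus's line is the sole branch at this level, so the full 1/3 passes to Magnus's issue by representation.
The 1/3 is divided into 3 equal shares of 1/9 among Hallvard, Dagny, Asgeir.
Hallvard is living and takes 1/9.
Dagny is living and takes 1/9.
Asgeir is living and takes 1/9.
Sindre predeceased; the 1/3 allotted to Sindre's branch passes to Sindre's issue by representation.
The 1/3 is divided into 2 equal shares of 1/6 among Brynja, Tove.
Brynja is living and takes 1/6.
Tove is living and takes 1/6.
Ragna is living and takes 1/3.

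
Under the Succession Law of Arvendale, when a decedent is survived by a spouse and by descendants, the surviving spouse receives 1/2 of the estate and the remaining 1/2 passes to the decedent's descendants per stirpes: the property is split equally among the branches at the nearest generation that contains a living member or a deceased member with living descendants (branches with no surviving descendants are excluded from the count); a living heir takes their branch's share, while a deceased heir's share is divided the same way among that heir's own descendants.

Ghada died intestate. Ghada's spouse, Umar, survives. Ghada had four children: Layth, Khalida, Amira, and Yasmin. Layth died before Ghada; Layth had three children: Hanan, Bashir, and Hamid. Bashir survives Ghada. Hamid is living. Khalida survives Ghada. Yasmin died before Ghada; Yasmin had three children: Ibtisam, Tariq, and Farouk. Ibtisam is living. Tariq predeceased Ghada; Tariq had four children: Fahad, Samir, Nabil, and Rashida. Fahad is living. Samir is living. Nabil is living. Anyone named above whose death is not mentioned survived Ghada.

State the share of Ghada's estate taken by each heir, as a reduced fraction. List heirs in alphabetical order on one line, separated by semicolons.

Umar, as surviving spouse, takes 1/2.
The remaining 1/2 passes to Ghada's descendants per stirpes.
The 1/2 is divided into 4 equal shares of 1/8 among Layth, Khalida, Amira, Yasmin.
Layth predeceased; the 1/8 allotted to Layth's branch passes to Layth's issue by representation.
The 1/8 is divided into 3 equal shares of 1/24 among Hanan, Bashir, Hamid.
Hanan is living and takes 1/24.
Bashir is living and takes 1/24.
Hamid is living and takes 1/24.
Khalida is living and takes 1/8.
Amira is living and takes 1/8.
Yasmin predeceased; the 1/8 allotted to Yasmin's branch passes to Yasmin's issue by representation.
The 1/8 is divided into 3 equal shares of 1/24 among Ibtisam, Tariq, Farouk.
Ibtisam is living and takes 1/24.
Tariq predeceased; the 1/24 allotted to Tariq's branch passes to Tariq's issue by representation.
The 1/24 is divided into 4 equal shares of 1/96 among Fahad, Samir, Nabil, Rashida.
Fahad is living and takes 1/96.
Samir is living and takes 1/96.
Nabil is living and takes 1/96.
Rashida is living and takes 1/96.
Farouk is living and takes 1/24.

Amira 1/8; Bashir 1/24; Fahad 1/96; Farouk 1/24; Hamid 1/24; Hanan 1/24; Ibtisam 1/24; Khalida 1/8; Nabil 1/96; Rashida 1/96; Samir 1/96; Umar 1/2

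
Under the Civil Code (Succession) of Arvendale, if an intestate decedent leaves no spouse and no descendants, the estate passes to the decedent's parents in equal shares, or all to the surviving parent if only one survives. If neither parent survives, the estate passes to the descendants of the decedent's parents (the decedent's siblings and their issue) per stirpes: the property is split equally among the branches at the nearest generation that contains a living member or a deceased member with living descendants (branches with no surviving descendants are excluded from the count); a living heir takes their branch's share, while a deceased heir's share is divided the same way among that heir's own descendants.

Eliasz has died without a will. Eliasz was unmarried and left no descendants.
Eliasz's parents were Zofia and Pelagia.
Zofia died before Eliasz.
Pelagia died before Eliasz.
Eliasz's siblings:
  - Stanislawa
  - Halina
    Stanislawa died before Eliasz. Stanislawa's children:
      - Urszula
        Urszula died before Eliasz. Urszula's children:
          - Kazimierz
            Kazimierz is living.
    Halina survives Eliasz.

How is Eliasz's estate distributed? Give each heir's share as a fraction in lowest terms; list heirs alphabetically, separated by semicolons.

Neither parent survives and there are no descendants, so the estate passes to Eliasz's siblings and their issue per stirpes.
The estate is divided into 2 equal shares of 1/2 among Stanislawa, Halina.
Stanislawa predeceased; the 1/2 allotted to Stanislawa's branch passes to Stanislawa's issue by representation.
Urszula's line is the sole branch at this level, so the full 1/2 passes to Urszula's issue by representation.
Kazimierz is the sole taker at this level and receives the full 1/2.
Halina is living and takes 1/2.

Halina 1/2; Kazimierz 1/2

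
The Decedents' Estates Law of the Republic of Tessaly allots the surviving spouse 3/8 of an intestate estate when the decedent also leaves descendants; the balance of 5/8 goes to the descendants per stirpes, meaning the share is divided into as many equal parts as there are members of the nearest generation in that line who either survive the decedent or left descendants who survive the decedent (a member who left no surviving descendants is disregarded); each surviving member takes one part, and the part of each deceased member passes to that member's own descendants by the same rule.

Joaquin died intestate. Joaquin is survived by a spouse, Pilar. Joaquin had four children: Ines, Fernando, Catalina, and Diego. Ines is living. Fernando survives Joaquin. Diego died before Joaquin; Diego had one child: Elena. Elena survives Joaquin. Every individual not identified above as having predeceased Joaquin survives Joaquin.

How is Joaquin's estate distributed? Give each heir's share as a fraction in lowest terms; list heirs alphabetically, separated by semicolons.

Catalina 5/32; Elena 5/32; Fernando 5/32; Ines 5/32; Pilar 3/8

Pilar, as surviving spouse, takes 3/8.
The remaining 5/8 passes to Joaquin's descendants per stirpes.
The 5/8 is divided into 4 equal shares of 5/32 among Ines, Fernando, Catalina, Diego.
Ines is living and takes 5/32.
Fernando is living and takes 5/32.
Catalina is living and takes 5/32.
Diego predeceased; the 5/32 allotted to Diego's branch passes to Diego's issue by representation.
Elena is the sole taker at this level and receives the full 5/32.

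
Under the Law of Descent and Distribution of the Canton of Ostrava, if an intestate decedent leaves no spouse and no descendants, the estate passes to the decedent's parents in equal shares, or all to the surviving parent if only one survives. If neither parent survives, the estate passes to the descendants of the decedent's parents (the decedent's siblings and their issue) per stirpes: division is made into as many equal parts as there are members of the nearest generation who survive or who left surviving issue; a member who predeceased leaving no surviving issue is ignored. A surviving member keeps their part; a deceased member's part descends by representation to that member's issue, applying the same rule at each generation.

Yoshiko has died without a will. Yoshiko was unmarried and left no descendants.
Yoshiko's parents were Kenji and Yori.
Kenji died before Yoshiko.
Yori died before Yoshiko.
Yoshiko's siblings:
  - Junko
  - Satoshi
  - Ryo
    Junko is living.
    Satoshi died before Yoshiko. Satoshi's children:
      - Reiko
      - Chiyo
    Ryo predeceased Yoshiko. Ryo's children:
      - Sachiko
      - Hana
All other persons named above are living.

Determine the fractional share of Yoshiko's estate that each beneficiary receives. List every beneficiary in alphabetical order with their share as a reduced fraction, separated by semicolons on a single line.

Neither parent survives and there are no descendants, so the estate passes to Yoshiko's siblings and their issue per stirpes.
The estate is divided into 3 equal shares of 1/3 among Junko, Satoshi, Ryo.
Junko is living and takes 1/3.
Satoshi predeceased; the 1/3 allotted to Satoshi's branch passes to Satoshi's issue by representation.
The 1/3 is divided into 2 equal shares of 1/6 among Reiko, Chiyo.
Reiko is living and takes 1/6.
Chiyo is living and takes 1/6.
Ryo predeceased; the 1/3 allotted to Ryo's branch passes to Ryo's issue by representation.
The 1/3 is divided into 2 equal shares of 1/6 among Sachiko, Hana.
Sachiko is living and takes 1/6.
Hana is living and takes 1/6.

Chiyo 1/6; Hana 1/6; Junko 1/3; Reiko 1/6; Sachiko 1/6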